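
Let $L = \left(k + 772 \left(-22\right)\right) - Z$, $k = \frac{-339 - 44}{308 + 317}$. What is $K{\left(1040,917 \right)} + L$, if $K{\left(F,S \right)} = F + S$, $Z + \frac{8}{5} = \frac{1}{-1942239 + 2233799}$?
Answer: $- \frac{547623036621}{36445000} \approx -15026.0$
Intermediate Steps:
$k = - \frac{383}{625} \approx -0.6128$
$Z = - \frac{93299}{58312}$ ($Z = - \frac{8}{5} + \frac{1}{-1942239 + 2233799} = - \frac{8}{5} + \frac{1}{291560} = - \frac{93299}{58312} \approx -1.6$)
$L = - \frac{618945901621}{36445000}$ ($L = \left(- \frac{383}{625} + 772 \left(-22\right)\right) - - \frac{93299}{58312} = \left(- \frac{383}{625} - 16984\right) + \frac{93299}{58312} = - \frac{10615383}{625} + \frac{93299}{58312} = - \frac{618945901621}{36445000} \approx -16983.0$)
$K{\left(1040,917 \right)} + L = \left(1040 + 917\right) - \frac{618945901621}{36445000} = 1957 - \frac{618945901621}{36445000} = - \frac{547623036621}{36445000}$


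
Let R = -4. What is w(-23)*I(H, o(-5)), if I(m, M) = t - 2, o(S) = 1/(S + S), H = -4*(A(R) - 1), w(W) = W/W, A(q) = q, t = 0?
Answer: -2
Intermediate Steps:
w(W) = 1
H = 20 (H = -4*(-4 - 1) = -4*(-5) = 20)
o(S) = 1/(2*S)
I(m, M) = -2 (I(m, M) = 0 - 2 = -2)
w(-23)*I(H, o(-5)) = 1*(-2) = -2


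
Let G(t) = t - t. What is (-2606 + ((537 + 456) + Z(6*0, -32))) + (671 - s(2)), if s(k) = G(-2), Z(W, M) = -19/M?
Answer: -30125/32 ≈ -941.41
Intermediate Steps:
G(t) = 0
s(k) = 0
(-2606 + ((537 + 456) + Z(6*0, -32))) + (671 - s(2)) = (-2606 + ((537 + 456) - 19/(-32))) + (671 - 1*0) = (-2606 + (993 - 19*(-1/32))) + (671 + 0) = (-2606 + (993 + 19/32)) + 671 = (-2606 + 31795/32) + 671 = -51597/32 + 671 = -30125/32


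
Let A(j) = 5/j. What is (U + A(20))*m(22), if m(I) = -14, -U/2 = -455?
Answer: -25487/2 ≈ -12744.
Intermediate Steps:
U = 910 (U = -2*(-455) = 910)
(U + A(20))*m(22) = (910 + 5/20)*(-14) = (910 + 5*(1/20))*(-14) = (910 + ¼)*(-14) = (3641/4)*(-14) = -25487/2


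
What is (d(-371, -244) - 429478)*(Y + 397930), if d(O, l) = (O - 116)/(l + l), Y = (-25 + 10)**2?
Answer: -83447226886435/488 ≈ -1.7100e+11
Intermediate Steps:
Y = 225 (Y = (-15)**2 = 225)
d(O, l) = (-116 + O)/(2*l) (d(O, l) = (-116 + O)/((2*l)) = (-116 + O)*(1/(2*l)) = (-116 + O)/(2*l))
(d(-371, -244) - 429478)*(Y + 397930) = ((1/2)*(-116 - 371)/(-244) - 429478)*(225 + 397930) = ((1/2)*(-1/244)*(-487) - 429478)*398155 = (487/488 - 429478)*398155 = -209584777/488*398155 = -83447226886435/488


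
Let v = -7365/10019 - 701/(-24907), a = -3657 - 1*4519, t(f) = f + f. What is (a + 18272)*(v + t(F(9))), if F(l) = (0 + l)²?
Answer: 406359830452960/249543233 ≈ 1.6284e+6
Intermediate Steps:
F(l) = l²
t(f) = 2*f
a = -8176 (a = -3657 - 4519 = -8176)
v = -176416736/249543233 (v = -7365*1/10019 - 701*(-1/24907) = -7365/10019 + 701/24907 = -176416736/249543233 ≈ -0.70696)
(a + 18272)*(v + t(F(9))) = (-8176 + 18272)*(-176416736/249543233 + 2*9²) = 10096*(-176416736/249543233 + 2*81) = 10096*(-176416736/249543233 + 162) = 10096*(40249587010/249543233) = 406359830452960/249543233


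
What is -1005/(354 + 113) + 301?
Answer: 139562/467 ≈ 298.85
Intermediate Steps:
-1005/(354 + 113) + 301 = -1005/467 + 301 = 139562/467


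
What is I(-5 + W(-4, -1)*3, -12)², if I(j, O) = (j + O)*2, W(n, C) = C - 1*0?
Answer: 1600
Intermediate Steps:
W(n, C) = C (W(n, C) = C + 0 = C)
I(j, O) = 2*O + 2*j (I(j, O) = (O + j)*2 = 2*O + 2*j)
I(-5 + W(-4, -1)*3, -12)² = (2*(-12) + 2*(-5 - 1*3))² = (-24 + 2*(-5 - 3))² = (-24 + 2*(-8))² = (-24 - 16)² = (-40)² = 1600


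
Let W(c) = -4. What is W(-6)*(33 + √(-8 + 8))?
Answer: -132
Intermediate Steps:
W(-6)*(33 + √(-8 + 8)) = -4*(33 + √(-8 + 8)) = -4*(33 + √0) = -4*(33 + 0) = -4*33 = -132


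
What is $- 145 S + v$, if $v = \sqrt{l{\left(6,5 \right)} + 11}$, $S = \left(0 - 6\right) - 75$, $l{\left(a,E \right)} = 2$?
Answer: $11745 + \sqrt{13} \approx 11749.0$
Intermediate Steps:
$S = -81$ ($S = \left(0 - 6\right) - 75 = -6 - 75 = -81$)
$v = \sqrt{13}$ ($v = \sqrt{2 + 11} = \sqrt{13} \approx 3.6056$)
$- 145 S + v = \left(-145\right) \left(-81\right) + \sqrt{13} = 11745 + \sqrt{13}$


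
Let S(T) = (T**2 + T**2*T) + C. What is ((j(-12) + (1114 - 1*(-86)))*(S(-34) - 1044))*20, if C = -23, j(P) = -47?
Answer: -904297900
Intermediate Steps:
S(T) = -23 + T**2 + T**3 (S(T) = (T**2 + T**2*T) - 23 = (T**2 + T**3) - 23 = -23 + T**2 + T**3)
((j(-12) + (1114 - 1*(-86)))*(S(-34) - 1044))*20 = ((-47 + (1114 - 1*(-86)))*((-23 + (-34)**2 + (-34)**3) - 1044))*20 = ((-47 + (1114 + 86))*((-23 + 1156 - 39304) - 1044))*20 = ((-47 + 1200)*(-38171 - 1044))*20 = (1153*(-39215))*20 = -45214895*20 = -904297900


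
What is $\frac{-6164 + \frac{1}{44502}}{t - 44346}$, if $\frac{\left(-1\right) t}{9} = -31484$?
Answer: $- \frac{274310327}{10636423020} \approx -0.02579$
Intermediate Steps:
$t = 283356$ ($t = \left(-9\right) \left(-31484\right) = 283356$)
$\frac{-6164 + \frac{1}{44502}}{t - 44346} = \frac{-6164 + \frac{1}{44502}}{283356 - 44346} = \frac{-6164 + \frac{1}{44502}}{239010} = \left(- \frac{274310327}{44502}\right) \frac{1}{239010} = - \frac{274310327}{10636423020}$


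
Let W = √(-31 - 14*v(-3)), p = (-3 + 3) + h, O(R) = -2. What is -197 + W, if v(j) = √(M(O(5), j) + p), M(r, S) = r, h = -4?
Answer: -197 + √(-31 - 14*I*√6) ≈ -194.24 - 6.214*I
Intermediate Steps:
p = -4 (p = (-3 + 3) - 4 = 0 - 4 = -4)
v(j) = I*√6 (v(j) = √(-2 - 4) = √(-6) = I*√6)
W = √(-31 - 14*I*√6) ≈ 2.7593 - 6.214*I
-197 + W = -197 + √(-31 - 14*I*√6)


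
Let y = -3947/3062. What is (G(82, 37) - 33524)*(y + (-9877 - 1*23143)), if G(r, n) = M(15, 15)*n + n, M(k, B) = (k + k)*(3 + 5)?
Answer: 2488042978509/3062 ≈ 8.1256e+8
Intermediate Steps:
M(k, B) = 16*k (M(k, B) = (2*k)*8 = 16*k)
G(r, n) = 241*n (G(r, n) = (16*15)*n + n = 240*n + n = 241*n)
y = -3947/3062 (y = -3947*1/3062 = -3947/3062 ≈ -1.2890)
(G(82, 37) - 33524)*(y + (-9877 - 1*23143)) = (241*37 - 33524)*(-3947/3062 + (-9877 - 1*23143)) = (8917 - 33524)*(-3947/3062 + (-9877 - 23143)) = -24607*(-3947/3062 - 33020) = -24607*(-101111187/3062) = 2488042978509/3062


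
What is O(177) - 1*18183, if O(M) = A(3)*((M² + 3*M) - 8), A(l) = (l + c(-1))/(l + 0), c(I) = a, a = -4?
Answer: -86401/3 ≈ -28800.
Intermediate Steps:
c(I) = -4
A(l) = (-4 + l)/l (A(l) = (l - 4)/(l + 0) = (-4 + l)/l)
O(M) = 8/3 - M - M²/3 (O(M) = ((-4 + 3)/3)*((M² + 3*M) - 8) = ((⅓)*(-1))*(-8 + M² + 3*M) = -(-8 + M² + 3*M)/3 = 8/3 - M - M²/3)
O(177) - 1*18183 = (8/3 - 1*177 - ⅓*177²) - 1*18183 = (8/3 - 177 - ⅓*31329) - 18183 = (8/3 - 177 - 10443) - 18183 = -31852/3 - 18183 = -86401/3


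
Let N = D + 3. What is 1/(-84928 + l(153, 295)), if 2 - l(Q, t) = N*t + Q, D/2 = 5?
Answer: -1/88914 ≈ -1.1247e-5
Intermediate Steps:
D = 10 (D = 2*5 = 10)
N = 13 (N = 10 + 3 = 13)
l(Q, t) = 2 - Q - 13*t (l(Q, t) = 2 - (13*t + Q) = 2 - (Q + 13*t) = 2 + (-Q - 13*t) = 2 - Q - 13*t)
1/(-84928 + l(153, 295)) = 1/(-84928 + (2 - 1*153 - 13*295)) = 1/(-84928 + (2 - 153 - 3835)) = 1/(-84928 - 3986) = 1/(-88914) = -1/88914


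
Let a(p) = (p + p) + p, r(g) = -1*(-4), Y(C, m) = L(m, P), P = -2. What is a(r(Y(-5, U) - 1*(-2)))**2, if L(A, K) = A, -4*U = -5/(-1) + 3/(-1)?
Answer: 144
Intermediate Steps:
U = -1/2 (U = -(-5/(-1) + 3/(-1))/4 = -(-5*(-1) + 3*(-1))/4 = -(5 - 3)/4 = -1/4*2 = -1/2 ≈ -0.50000)
Y(C, m) = m
r(g) = 4
a(p) = 3*p (a(p) = 2*p + p = 3*p)
a(r(Y(-5, U) - 1*(-2)))**2 = (3*4)**2 = 12**2 = 144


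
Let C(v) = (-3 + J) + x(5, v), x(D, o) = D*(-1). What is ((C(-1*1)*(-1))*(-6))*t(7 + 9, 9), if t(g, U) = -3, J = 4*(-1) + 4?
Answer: 144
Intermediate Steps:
x(D, o) = -D
J = 0 (J = -4 + 4 = 0)
C(v) = -8 (C(v) = (-3 + 0) - 1*5 = -3 - 5 = -8)
((C(-1*1)*(-1))*(-6))*t(7 + 9, 9) = (-8*(-1)*(-6))*(-3) = (8*(-6))*(-3) = -48*(-3) = 144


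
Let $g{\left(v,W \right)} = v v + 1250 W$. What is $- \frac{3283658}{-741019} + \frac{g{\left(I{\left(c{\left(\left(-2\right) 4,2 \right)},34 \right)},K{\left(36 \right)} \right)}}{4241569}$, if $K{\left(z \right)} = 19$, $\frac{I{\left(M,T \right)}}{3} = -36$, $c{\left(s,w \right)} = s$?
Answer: $\frac{13954104426268}{3143083218811} \approx 4.4396$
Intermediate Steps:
$I{\left(M,T \right)} = -108$ ($I{\left(M,T \right)} = 3 \left(-36\right) = -108$)
$g{\left(v,W \right)} = v^{2} + 1250 W$
$- \frac{3283658}{-741019} + \frac{g{\left(I{\left(c{\left(\left(-2\right) 4,2 \right)},34 \right)},K{\left(36 \right)} \right)}}{4241569} = - \frac{3283658}{-741019} + \frac{\left(-108\right)^{2} + 1250 \cdot 19}{4241569} = \left(-3283658\right) \left(- \frac{1}{741019}\right) + \left(11664 + 23750\right) \frac{1}{4241569} = \frac{3283658}{741019} + 35414 \cdot \frac{1}{4241569} = \frac{3283658}{741019} + \frac{35414}{4241569} = \frac{13954104426268}{3143083218811}$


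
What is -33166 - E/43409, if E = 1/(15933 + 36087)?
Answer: -74893344545881/2258136180 ≈ -33166.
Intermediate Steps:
E = 1/52020 ≈ 1.9223e-5
-33166 - E/43409 = -33166 - 1/(52020*43409) = -33166 - 1*1/2258136180 = -33166 - 1/2258136180 = -74893344545881/2258136180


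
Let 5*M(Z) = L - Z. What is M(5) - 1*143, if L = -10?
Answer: -146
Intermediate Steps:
M(Z) = -2 - Z/5 (M(Z) = (-10 - Z)/5 = -2 - Z/5)
M(5) - 1*143 = (-2 - ⅕*5) - 1*143 = (-2 - 1) - 143 = -3 - 143 = -146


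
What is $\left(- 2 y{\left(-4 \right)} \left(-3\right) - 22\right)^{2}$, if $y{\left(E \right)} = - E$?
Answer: $4$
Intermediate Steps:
$\left(- 2 y{\left(-4 \right)} \left(-3\right) - 22\right)^{2} = \left(- 2 \left(-1\right) \left(-4\right) \left(-3\right) - 22\right)^{2} = \left(- 2 \cdot 4 \left(-3\right) - 22\right)^{2} = \left(\left(-2\right) \left(-12\right) - 22\right)^{2} = \left(24 - 22\right)^{2} = 2^{2} = 4$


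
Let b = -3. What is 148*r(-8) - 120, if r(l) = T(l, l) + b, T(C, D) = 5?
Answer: 176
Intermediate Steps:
r(l) = 2 (r(l) = 5 - 3 = 2)
148*r(-8) - 120 = 148*2 - 120 = 296 - 120 = 176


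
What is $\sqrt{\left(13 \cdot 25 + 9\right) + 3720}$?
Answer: $\sqrt{4054} \approx 63.671$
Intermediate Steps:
$\sqrt{\left(13 \cdot 25 + 9\right) + 3720} = \sqrt{\left(325 + 9\right) + 3720} = \sqrt{334 + 3720} = \sqrt{4054}$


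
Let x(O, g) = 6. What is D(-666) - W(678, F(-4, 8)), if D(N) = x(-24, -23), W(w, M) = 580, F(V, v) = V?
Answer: -574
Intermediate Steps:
D(N) = 6
D(-666) - W(678, F(-4, 8)) = 6 - 1*580 = 6 - 580 = -574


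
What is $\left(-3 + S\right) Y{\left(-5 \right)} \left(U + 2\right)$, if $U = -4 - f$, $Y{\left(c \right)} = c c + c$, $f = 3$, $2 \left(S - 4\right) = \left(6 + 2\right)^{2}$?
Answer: $-3300$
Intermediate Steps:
$S = 36$ ($S = 4 + \frac{\left(6 + 2\right)^{2}}{2} = 4 + \frac{8^{2}}{2} = 4 + \frac{1}{2} \cdot 64 = 4 + 32 = 36$)
$Y{\left(c \right)} = c + c^{2}$ ($Y{\left(c \right)} = c^{2} + c = c + c^{2}$)
$U = -7$ ($U = -4 - 3 = -7$)
$\left(-3 + S\right) Y{\left(-5 \right)} \left(U + 2\right) = \left(-3 + 36\right) \left(- 5 \left(1 - 5\right)\right) \left(-7 + 2\right) = 33 \left(\left(-5\right) \left(-4\right)\right) \left(-5\right) = 33 \cdot 20 \left(-5\right) = 660 \left(-5\right) = -3300$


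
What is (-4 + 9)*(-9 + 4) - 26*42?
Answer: -1117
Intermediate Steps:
(-4 + 9)*(-9 + 4) - 26*42 = 5*(-5) - 1092 = -25 - 1092 = -1117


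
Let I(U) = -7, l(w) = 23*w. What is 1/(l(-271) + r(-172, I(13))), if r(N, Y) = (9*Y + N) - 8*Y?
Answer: -1/6412 ≈ -0.00015596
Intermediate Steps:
r(N, Y) = N + Y (r(N, Y) = (N + 9*Y) - 8*Y = N + Y)
1/(l(-271) + r(-172, I(13))) = 1/(23*(-271) + (-172 - 7)) = 1/(-6233 - 179) = 1/(-6412) = -1/6412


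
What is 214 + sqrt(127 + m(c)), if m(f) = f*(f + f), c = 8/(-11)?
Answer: 214 + sqrt(15495)/11 ≈ 225.32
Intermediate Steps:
c = -8/11 (c = 8*(-1/11) = -8/11 ≈ -0.72727)
m(f) = 2*f**2 (m(f) = f*(2*f) = 2*f**2)
214 + sqrt(127 + m(c)) = 214 + sqrt(127 + 2*(-8/11)**2) = 214 + sqrt(127 + 2*(64/121)) = 214 + sqrt(127 + 128/121) = 214 + sqrt(15495/121) = 214 + sqrt(15495)/11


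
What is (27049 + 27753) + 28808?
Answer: 83610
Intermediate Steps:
(27049 + 27753) + 28808 = 54802 + 28808 = 83610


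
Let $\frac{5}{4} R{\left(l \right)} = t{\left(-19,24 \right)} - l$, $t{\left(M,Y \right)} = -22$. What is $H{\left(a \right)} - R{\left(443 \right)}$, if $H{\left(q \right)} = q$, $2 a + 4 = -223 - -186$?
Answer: $\frac{703}{2} \approx 351.5$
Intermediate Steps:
$a = - \frac{41}{2}$ ($a = -2 + \frac{-223 - -186}{2} = -2 + \frac{-223 + 186}{2} = -2 + \frac{1}{2} \left(-37\right) = -2 - \frac{37}{2} = - \frac{41}{2} \approx -20.5$)
$R{\left(l \right)} = - \frac{88}{5} - \frac{4 l}{5}$ ($R{\left(l \right)} = \frac{4 \left(-22 - l\right)}{5} = - \frac{88}{5} - \frac{4 l}{5}$)
$H{\left(a \right)} - R{\left(443 \right)} = - \frac{41}{2} - \left(- \frac{88}{5} - \frac{1772}{5}\right) = - \frac{41}{2} - -372 = - \frac{41}{2} + 372 = \frac{703}{2}$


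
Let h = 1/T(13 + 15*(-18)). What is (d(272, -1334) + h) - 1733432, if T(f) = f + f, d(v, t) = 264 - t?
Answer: -890162677/514 ≈ -1.7318e+6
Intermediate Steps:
T(f) = 2*f
h = -1/514 (h = 1/(2*(13 + 15*(-18))) = 1/(2*(13 - 270)) = 1/(2*(-257)) = 1/(-514) = -1/514 ≈ -0.0019455)
(d(272, -1334) + h) - 1733432 = ((264 - 1*(-1334)) - 1/514) - 1733432 = ((264 + 1334) - 1/514) - 1733432 = (1598 - 1/514) - 1733432 = 821371/514 - 1733432 = -890162677/514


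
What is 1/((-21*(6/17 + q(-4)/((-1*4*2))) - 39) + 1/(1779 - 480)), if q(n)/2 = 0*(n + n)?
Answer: -22083/1024894 ≈ -0.021547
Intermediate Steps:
q(n) = 0 (q(n) = 2*(0*(n + n)) = 2*(0*(2*n)) = 2*0 = 0)
1/((-21*(6/17 + q(-4)/((-1*4*2))) - 39) + 1/(1779 - 480)) = 1/((-21*(6/17 + 0/((-1*4*2))) - 39) + 1/(1779 - 480)) = 1/((-21*(6*(1/17) + 0/((-4*2))) - 39) + 1/1299) = 1/((-21*(6/17 + 0/(-8)) - 39) + 1/1299) = 1/((-21*(6/17 + 0*(-⅛)) - 39) + 1/1299) = 1/((-21*(6/17 + 0) - 39) + 1/1299) = 1/((-21*6/17 - 39) + 1/1299) = 1/((-126/17 - 39) + 1/1299) = 1/(-789/17 + 1/1299) = 1/(-1024894/22083) = -22083/1024894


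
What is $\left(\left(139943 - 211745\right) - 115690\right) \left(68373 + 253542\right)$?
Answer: $-60356487180$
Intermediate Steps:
$\left(\left(139943 - 211745\right) - 115690\right) \left(68373 + 253542\right) = \left(-71802 - 115690\right) 321915 = \left(-187492\right) 321915 = -60356487180$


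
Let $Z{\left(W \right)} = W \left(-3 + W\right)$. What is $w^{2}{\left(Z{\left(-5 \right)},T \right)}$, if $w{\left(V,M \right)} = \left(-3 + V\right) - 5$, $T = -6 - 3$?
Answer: $1024$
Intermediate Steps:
$T = -9$
$w{\left(V,M \right)} = -8 + V$
$w^{2}{\left(Z{\left(-5 \right)},T \right)} = \left(-8 - 5 \left(-3 - 5\right)\right)^{2} = \left(-8 - -40\right)^{2} = \left(-8 + 40\right)^{2} = 32^{2} = 1024$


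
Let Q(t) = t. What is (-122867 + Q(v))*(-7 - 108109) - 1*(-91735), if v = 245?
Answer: 13257491887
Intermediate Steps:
(-122867 + Q(v))*(-7 - 108109) - 1*(-91735) = (-122867 + 245)*(-7 - 108109) - 1*(-91735) = -122622*(-108116) + 91735 = 13257400152 + 91735 = 13257491887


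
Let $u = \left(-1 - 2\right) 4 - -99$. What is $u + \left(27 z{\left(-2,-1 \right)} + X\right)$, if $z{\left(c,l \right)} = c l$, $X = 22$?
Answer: $163$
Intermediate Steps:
$u = 87$ ($u = \left(-3\right) 4 + 99 = -12 + 99 = 87$)
$u + \left(27 z{\left(-2,-1 \right)} + X\right) = 87 + \left(27 \left(\left(-2\right) \left(-1\right)\right) + 22\right) = 87 + \left(27 \cdot 2 + 22\right) = 87 + \left(54 + 22\right) = 87 + 76 = 163$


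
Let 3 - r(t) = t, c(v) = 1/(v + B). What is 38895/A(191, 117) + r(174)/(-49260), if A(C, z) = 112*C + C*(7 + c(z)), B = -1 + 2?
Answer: 25171427447/14680645820 ≈ 1.7146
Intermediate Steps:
B = 1
c(v) = 1/(1 + v) (c(v) = 1/(v + 1) = 1/(1 + v))
r(t) = 3 - t
A(C, z) = 112*C + C*(7 + 1/(1 + z))
38895/A(191, 117) + r(174)/(-49260) = 38895/((191*(120 + 119*117)/(1 + 117))) + (3 - 1*174)/(-49260) = 38895/((191*(120 + 13923)/118)) + (3 - 174)*(-1/49260) = 38895/((191*(1/118)*14043)) - 171*(-1/49260) = 38895/(2682213/118) + 57/16420 = 38895*(118/2682213) + 57/16420 = 1529870/894071 + 57/16420 = 25171427447/14680645820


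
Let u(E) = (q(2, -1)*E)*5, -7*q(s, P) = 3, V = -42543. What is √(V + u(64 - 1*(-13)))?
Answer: 2*I*√10677 ≈ 206.66*I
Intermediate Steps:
q(s, P) = -3/7 (q(s, P) = -⅐*3 = -3/7)
u(E) = -15*E/7 (u(E) = -3*E/7*5 = -15*E/7)
√(V + u(64 - 1*(-13))) = √(-42543 - 15*(64 - 1*(-13))/7) = √(-42543 - 15*(64 + 13)/7) = √(-42543 - 15/7*77) = √(-42543 - 165) = √(-42708) = 2*I*√10677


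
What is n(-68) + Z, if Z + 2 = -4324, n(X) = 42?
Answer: -4284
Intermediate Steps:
Z = -4326 (Z = -2 - 4324 = -4326)
n(-68) + Z = 42 - 4326 = -4284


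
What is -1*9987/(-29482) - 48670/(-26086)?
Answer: 847704911/384533726 ≈ 2.2045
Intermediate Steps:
-1*9987/(-29482) - 48670/(-26086) = -9987*(-1/29482) - 48670*(-1/26086) = 9987/29482 + 24335/13043 = 847704911/384533726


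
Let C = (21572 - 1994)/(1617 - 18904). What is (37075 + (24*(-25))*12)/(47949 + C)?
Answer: 103289825/165774957 ≈ 0.62307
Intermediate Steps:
C = -19578/17287 (C = 19578/(-17287) = 19578*(-1/17287) = -19578/17287 ≈ -1.1325)
(37075 + (24*(-25))*12)/(47949 + C) = (37075 + (24*(-25))*12)/(47949 - 19578/17287) = (37075 - 600*12)/(828874785/17287) = (37075 - 7200)*(17287/828874785) = 29875*(17287/828874785) = 103289825/165774957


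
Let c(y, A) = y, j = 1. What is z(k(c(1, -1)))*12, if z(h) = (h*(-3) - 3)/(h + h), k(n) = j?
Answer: -36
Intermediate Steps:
k(n) = 1
z(h) = (-3 - 3*h)/(2*h) (z(h) = (-3*h - 3)/((2*h)) = (-3 - 3*h)*(1/(2*h)) = (-3 - 3*h)/(2*h))
z(k(c(1, -1)))*12 = ((3/2)*(-1 - 1*1)/1)*12 = ((3/2)*1*(-1 - 1))*12 = ((3/2)*1*(-2))*12 = -3*12 = -36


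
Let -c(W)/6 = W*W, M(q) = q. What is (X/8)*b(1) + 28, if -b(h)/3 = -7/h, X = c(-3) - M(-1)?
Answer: -889/8 ≈ -111.13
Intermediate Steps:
c(W) = -6*W**2 (c(W) = -6*W*W = -6*W**2)
X = -53 (X = -6*(-3)**2 - 1*(-1) = -6*9 + 1 = -54 + 1 = -53)
b(h) = 21/h (b(h) = -(-21)/h = 21/h)
(X/8)*b(1) + 28 = (-53/8)*(21/1) + 28 = (-53*1/8)*(21*1) + 28 = -53/8*21 + 28 = -1113/8 + 28 = -889/8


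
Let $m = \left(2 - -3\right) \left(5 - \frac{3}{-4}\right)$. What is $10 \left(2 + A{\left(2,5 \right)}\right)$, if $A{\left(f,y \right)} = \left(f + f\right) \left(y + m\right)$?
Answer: $1370$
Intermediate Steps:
$m = \frac{115}{4}$ ($m = \left(2 + 3\right) \left(5 - - \frac{3}{4}\right) = 5 \left(5 + \frac{3}{4}\right) = 5 \cdot \frac{23}{4} = \frac{115}{4} \approx 28.75$)
$A{\left(f,y \right)} = 2 f \left(\frac{115}{4} + y\right)$ ($A{\left(f,y \right)} = \left(f + f\right) \left(y + \frac{115}{4}\right) = 2 f \left(\frac{115}{4} + y\right)$)
$10 \left(2 + A{\left(2,5 \right)}\right) = 10 \left(2 + \frac{1}{2} \cdot 2 \left(115 + 4 \cdot 5\right)\right) = 10 \left(2 + \frac{1}{2} \cdot 2 \left(115 + 20\right)\right) = 10 \left(2 + \frac{1}{2} \cdot 2 \cdot 135\right) = 10 \left(2 + 135\right) = 10 \cdot 137 = 1370$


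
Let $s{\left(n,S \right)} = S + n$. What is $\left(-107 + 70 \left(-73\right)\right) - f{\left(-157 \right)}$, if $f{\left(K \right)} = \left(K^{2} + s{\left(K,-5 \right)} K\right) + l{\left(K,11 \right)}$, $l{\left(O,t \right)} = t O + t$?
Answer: $-53584$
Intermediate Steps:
$l{\left(O,t \right)} = t + O t$ ($l{\left(O,t \right)} = O t + t = t + O t$)
$f{\left(K \right)} = 11 + K^{2} + 11 K + K \left(-5 + K\right)$ ($f{\left(K \right)} = \left(K^{2} + \left(-5 + K\right) K\right) + 11 \left(1 + K\right) = \left(K^{2} + K \left(-5 + K\right)\right) + \left(11 + 11 K\right) = 11 + K^{2} + 11 K + K \left(-5 + K\right)$)
$\left(-107 + 70 \left(-73\right)\right) - f{\left(-157 \right)} = \left(-107 + 70 \left(-73\right)\right) - \left(11 + 2 \left(-157\right)^{2} + 6 \left(-157\right)\right) = \left(-107 - 5110\right) - \left(11 + 2 \cdot 24649 - 942\right) = -5217 - \left(11 + 49298 - 942\right) = -5217 - 48367 = -53584$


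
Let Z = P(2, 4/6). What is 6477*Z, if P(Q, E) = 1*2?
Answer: 12954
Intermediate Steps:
P(Q, E) = 2
Z = 2
6477*Z = 6477*2 = 12954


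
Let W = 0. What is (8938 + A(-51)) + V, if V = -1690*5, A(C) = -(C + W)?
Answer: 539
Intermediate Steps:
A(C) = -C (A(C) = -(C + 0) = -C)
V = -8450
(8938 + A(-51)) + V = (8938 - 1*(-51)) - 8450 = (8938 + 51) - 8450 = 8989 - 8450 = 539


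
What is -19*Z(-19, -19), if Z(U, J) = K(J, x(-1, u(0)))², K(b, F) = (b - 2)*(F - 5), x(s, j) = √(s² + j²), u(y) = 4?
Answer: -351918 + 83790*√17 ≈ -6443.0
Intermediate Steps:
x(s, j) = √(j² + s²)
K(b, F) = (-5 + F)*(-2 + b) (K(b, F) = (-2 + b)*(-5 + F) = (-5 + F)*(-2 + b))
Z(U, J) = (10 - 5*J - 2*√17 + J*√17)² (Z(U, J) = (10 - 5*J - 2*√(4² + (-1)²) + √(4² + (-1)²)*J)² = (10 - 5*J - 2*√(16 + 1) + √(16 + 1)*J)² = (10 - 5*J - 2*√17 + √17*J)² = (10 - 5*J - 2*√17 + J*√17)²)
-19*Z(-19, -19) = -19*(-10 + 2*√17 + 5*(-19) - 1*(-19)*√17)² = -19*(-10 + 2*√17 - 95 + 19*√17)² = -19*(-105 + 21*√17)²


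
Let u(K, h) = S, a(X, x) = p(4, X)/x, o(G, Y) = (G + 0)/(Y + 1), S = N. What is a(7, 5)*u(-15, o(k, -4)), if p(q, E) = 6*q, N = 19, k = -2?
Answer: 456/5 ≈ 91.200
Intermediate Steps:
S = 19
o(G, Y) = G/(1 + Y)
a(X, x) = 24/x (a(X, x) = (6*4)/x = 24/x)
u(K, h) = 19
a(7, 5)*u(-15, o(k, -4)) = (24/5)*19 = 456/5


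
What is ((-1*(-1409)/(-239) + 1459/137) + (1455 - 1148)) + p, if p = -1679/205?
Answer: 2037617148/6712315 ≈ 303.56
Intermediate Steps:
p = -1679/205 (p = -1679*1/205 = -1679/205 ≈ -8.1902)
((-1*(-1409)/(-239) + 1459/137) + (1455 - 1148)) + p = ((-1*(-1409)/(-239) + 1459/137) + (1455 - 1148)) - 1679/205 = ((1409*(-1/239) + 1459*(1/137)) + 307) - 1679/205 = ((-1409/239 + 1459/137) + 307) - 1679/205 = (155668/32743 + 307) - 1679/205 = 10207769/32743 - 1679/205 = 2037617148/6712315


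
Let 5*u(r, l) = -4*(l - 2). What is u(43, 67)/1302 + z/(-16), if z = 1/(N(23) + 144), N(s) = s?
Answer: -70123/1739472 ≈ -0.040313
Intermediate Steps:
u(r, l) = 8/5 - 4*l/5 (u(r, l) = (-4*(l - 2))/5 = (-4*(-2 + l))/5 = (8 - 4*l)/5 = 8/5 - 4*l/5)
z = 1/167 (z = 1/(23 + 144) = 1/167 ≈ 0.0059880)
u(43, 67)/1302 + z/(-16) = (8/5 - ⅘*67)/1302 + (1/167)/(-16) = (8/5 - 268/5)*(1/1302) + (1/167)*(-1/16) = -52*1/1302 - 1/2672 = -26/651 - 1/2672 = -70123/1739472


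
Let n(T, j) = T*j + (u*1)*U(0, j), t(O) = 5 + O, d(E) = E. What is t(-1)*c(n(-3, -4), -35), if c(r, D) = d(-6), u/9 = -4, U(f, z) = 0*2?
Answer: -24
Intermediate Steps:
U(f, z) = 0
u = -36 (u = 9*(-4) = -36)
n(T, j) = T*j (n(T, j) = T*j - 36*1*0 = T*j - 36*0 = T*j + 0 = T*j)
c(r, D) = -6
t(-1)*c(n(-3, -4), -35) = (5 - 1)*(-6) = 4*(-6) = -24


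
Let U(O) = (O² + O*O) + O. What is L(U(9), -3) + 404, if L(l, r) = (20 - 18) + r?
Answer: 403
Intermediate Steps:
U(O) = O + 2*O² (U(O) = (O² + O²) + O = 2*O² + O = O + 2*O²)
L(l, r) = 2 + r
L(U(9), -3) + 404 = (2 - 3) + 404 = -1 + 404 = 403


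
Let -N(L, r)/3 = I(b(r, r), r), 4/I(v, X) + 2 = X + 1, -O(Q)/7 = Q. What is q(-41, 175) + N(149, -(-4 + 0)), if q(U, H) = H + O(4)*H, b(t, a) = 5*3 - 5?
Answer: -4729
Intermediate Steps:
b(t, a) = 10 (b(t, a) = 15 - 5 = 10)
O(Q) = -7*Q
I(v, X) = 4/(-1 + X) (I(v, X) = 4/(-2 + (X + 1)) = 4/(-2 + (1 + X)) = 4/(-1 + X))
N(L, r) = -12/(-1 + r)
q(U, H) = -27*H (q(U, H) = H + (-7*4)*H = H - 28*H = -27*H)
q(-41, 175) + N(149, -(-4 + 0)) = -27*175 - 12/(-1 - (-4 + 0)) = -4725 - 12/(-1 - 1*(-4)) = -4725 - 12/(-1 + 4) = -4725 - 12/3 = -4725 - 12*⅓ = -4725 - 4 = -4729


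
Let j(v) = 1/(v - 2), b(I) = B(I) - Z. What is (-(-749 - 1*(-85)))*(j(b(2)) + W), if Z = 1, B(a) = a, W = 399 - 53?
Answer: 229080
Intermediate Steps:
W = 346
b(I) = -1 + I (b(I) = I - 1*1 = I - 1 = -1 + I)
j(v) = 1/(-2 + v)
(-(-749 - 1*(-85)))*(j(b(2)) + W) = (-(-749 - 1*(-85)))*(1/(-2 + (-1 + 2)) + 346) = (-(-749 + 85))*(1/(-2 + 1) + 346) = (-1*(-664))*(1/(-1) + 346) = 664*(-1 + 346) = 664*345 = 229080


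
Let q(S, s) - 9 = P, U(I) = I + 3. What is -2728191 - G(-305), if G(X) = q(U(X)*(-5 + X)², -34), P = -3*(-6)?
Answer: -2728218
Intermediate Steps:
P = 18
U(I) = 3 + I
q(S, s) = 27 (q(S, s) = 9 + 18 = 27)
G(X) = 27
-2728191 - G(-305) = -2728191 - 1*27 = -2728191 - 27 = -2728218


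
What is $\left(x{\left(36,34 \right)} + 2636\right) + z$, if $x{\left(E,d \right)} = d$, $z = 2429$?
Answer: $5099$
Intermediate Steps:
$\left(x{\left(36,34 \right)} + 2636\right) + z = \left(34 + 2636\right) + 2429 = 2670 + 2429 = 5099$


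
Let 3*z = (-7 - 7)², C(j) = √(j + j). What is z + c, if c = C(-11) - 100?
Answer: -104/3 + I*√22 ≈ -34.667 + 4.6904*I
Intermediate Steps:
C(j) = √2*√j (C(j) = √(2*j) = √2*√j)
z = 196/3 (z = (-7 - 7)²/3 = (⅓)*(-14)² = (⅓)*196 = 196/3 ≈ 65.333)
c = -100 + I*√22 (c = √2*√(-11) - 100 = √2*(I*√11) - 100 = I*√22 - 100 = -100 + I*√22 ≈ -100.0 + 4.6904*I)
z + c = 196/3 + (-100 + I*√22) = -104/3 + I*√22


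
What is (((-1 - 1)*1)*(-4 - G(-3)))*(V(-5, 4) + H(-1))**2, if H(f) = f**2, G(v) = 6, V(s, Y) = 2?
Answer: 180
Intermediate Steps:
(((-1 - 1)*1)*(-4 - G(-3)))*(V(-5, 4) + H(-1))**2 = (((-1 - 1)*1)*(-4 - 1*6))*(2 + (-1)**2)**2 = ((-2*1)*(-4 - 6))*(2 + 1)**2 = -2*(-10)*3**2 = 20*9 = 180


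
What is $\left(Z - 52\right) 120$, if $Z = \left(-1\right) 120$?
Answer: $-20640$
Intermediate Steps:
$Z = -120$
$\left(Z - 52\right) 120 = \left(-120 - 52\right) 120 = \left(-172\right) 120 = -20640$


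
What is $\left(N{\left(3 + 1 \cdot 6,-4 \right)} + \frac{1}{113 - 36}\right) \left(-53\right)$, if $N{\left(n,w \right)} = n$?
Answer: $- \frac{36782}{77} \approx -477.69$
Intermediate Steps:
$\left(N{\left(3 + 1 \cdot 6,-4 \right)} + \frac{1}{113 - 36}\right) \left(-53\right) = \left(\left(3 + 1 \cdot 6\right) + \frac{1}{113 - 36}\right) \left(-53\right) = \left(\left(3 + 6\right) + \frac{1}{77}\right) \left(-53\right) = \left(9 + \frac{1}{77}\right) \left(-53\right) = \frac{694}{77} \left(-53\right) = - \frac{36782}{77}$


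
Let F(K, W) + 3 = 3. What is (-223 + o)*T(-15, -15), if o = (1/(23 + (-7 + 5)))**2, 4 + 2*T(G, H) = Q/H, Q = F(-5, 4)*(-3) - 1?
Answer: 2901089/6615 ≈ 438.56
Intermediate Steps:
F(K, W) = 0 (F(K, W) = -3 + 3 = 0)
Q = -1 (Q = 0*(-3) - 1 = 0 - 1 = -1)
T(G, H) = -2 - 1/(2*H) (T(G, H) = -2 + (-1/H)/2 = -2 - 1/(2*H))
o = 1/441 (o = (1/(23 - 2))**2 = (1/21)**2 = 1/441 ≈ 0.0022676)
(-223 + o)*T(-15, -15) = (-223 + 1/441)*(-2 - 1/2/(-15)) = -98342*(-2 - 1/2*(-1/15))/441 = -98342*(-2 + 1/30)/441 = -98342/441*(-59/30) = 2901089/6615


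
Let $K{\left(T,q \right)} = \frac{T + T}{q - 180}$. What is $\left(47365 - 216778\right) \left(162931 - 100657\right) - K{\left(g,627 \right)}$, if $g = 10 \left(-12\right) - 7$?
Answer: $- \frac{4715861247160}{447} \approx -1.055 \cdot 10^{10}$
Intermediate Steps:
$g = -127$ ($g = -120 - 7 = -127$)
$K{\left(T,q \right)} = \frac{2 T}{-180 + q}$
$\left(47365 - 216778\right) \left(162931 - 100657\right) - K{\left(g,627 \right)} = \left(47365 - 216778\right) \left(162931 - 100657\right) - 2 \left(-127\right) \frac{1}{-180 + 627} = \left(-169413\right) 62274 - 2 \left(-127\right) \frac{1}{447} = -10550025162 - 2 \left(-127\right) \frac{1}{447} = -10550025162 - - \frac{254}{447} = -10550025162 + \frac{254}{447} = - \frac{4715861247160}{447}$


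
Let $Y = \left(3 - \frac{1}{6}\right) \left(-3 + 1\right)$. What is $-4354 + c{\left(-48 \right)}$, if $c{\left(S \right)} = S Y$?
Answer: $-4082$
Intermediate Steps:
$Y = - \frac{17}{3}$ ($Y = \left(3 - \frac{1}{6}\right) \left(-2\right) = \frac{17}{6} \left(-2\right) = - \frac{17}{3} \approx -5.6667$)
$c{\left(S \right)} = - \frac{17 S}{3}$ ($c{\left(S \right)} = S \left(- \frac{17}{3}\right) = - \frac{17 S}{3}$)
$-4354 + c{\left(-48 \right)} = -4354 - -272 = -4354 + 272 = -4082$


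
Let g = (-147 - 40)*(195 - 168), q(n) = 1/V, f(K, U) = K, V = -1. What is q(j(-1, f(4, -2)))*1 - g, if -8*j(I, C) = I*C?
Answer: 5048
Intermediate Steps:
j(I, C) = -C*I/8 (j(I, C) = -I*C/8 = -C*I/8)
q(n) = -1 (q(n) = 1/(-1) = -1)
g = -5049 (g = -187*27 = -5049)
q(j(-1, f(4, -2)))*1 - g = -1*1 - 1*(-5049) = -1 + 5049 = 5048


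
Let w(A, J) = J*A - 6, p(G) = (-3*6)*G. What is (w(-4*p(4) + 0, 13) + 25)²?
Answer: 14160169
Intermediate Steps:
p(G) = -18*G
w(A, J) = -6 + A*J (w(A, J) = A*J - 6 = -6 + A*J)
(w(-4*p(4) + 0, 13) + 25)² = ((-6 + (-(-72)*4 + 0)*13) + 25)² = ((-6 + (-4*(-72) + 0)*13) + 25)² = ((-6 + (288 + 0)*13) + 25)² = ((-6 + 288*13) + 25)² = ((-6 + 3744) + 25)² = (3738 + 25)² = 3763² = 14160169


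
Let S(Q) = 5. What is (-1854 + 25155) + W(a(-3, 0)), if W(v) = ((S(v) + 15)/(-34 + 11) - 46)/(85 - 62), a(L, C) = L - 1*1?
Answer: 12325151/529 ≈ 23299.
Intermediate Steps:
a(L, C) = -1 + L (a(L, C) = L - 1 = -1 + L)
W(v) = -1078/529 (W(v) = ((5 + 15)/(-34 + 11) - 46)/(85 - 62) = (20/(-23) - 46)/23 = (20*(-1/23) - 46)*(1/23) = (-20/23 - 46)*(1/23) = -1078/23*1/23 = -1078/529)
(-1854 + 25155) + W(a(-3, 0)) = (-1854 + 25155) - 1078/529 = 23301 - 1078/529 = 12325151/529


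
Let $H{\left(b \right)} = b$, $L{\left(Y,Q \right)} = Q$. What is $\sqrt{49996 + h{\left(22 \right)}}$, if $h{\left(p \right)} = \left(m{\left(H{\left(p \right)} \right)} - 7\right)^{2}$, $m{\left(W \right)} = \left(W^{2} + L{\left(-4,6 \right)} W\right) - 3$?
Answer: $4 \sqrt{26077} \approx 645.93$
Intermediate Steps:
$m{\left(W \right)} = -3 + W^{2} + 6 W$ ($m{\left(W \right)} = \left(W^{2} + 6 W\right) - 3 = -3 + W^{2} + 6 W$)
$h{\left(p \right)} = \left(-10 + p^{2} + 6 p\right)^{2}$ ($h{\left(p \right)} = \left(\left(-3 + p^{2} + 6 p\right) - 7\right)^{2} = \left(-10 + p^{2} + 6 p\right)^{2}$)
$\sqrt{49996 + h{\left(22 \right)}} = \sqrt{49996 + \left(-10 + 22^{2} + 6 \cdot 22\right)^{2}} = \sqrt{49996 + \left(-10 + 484 + 132\right)^{2}} = \sqrt{49996 + 606^{2}} = \sqrt{49996 + 367236} = \sqrt{417232} = 4 \sqrt{26077}$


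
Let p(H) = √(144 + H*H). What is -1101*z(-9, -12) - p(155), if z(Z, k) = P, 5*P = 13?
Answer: -14313/5 - √24169 ≈ -3018.1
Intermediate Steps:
P = 13/5 (P = (⅕)*13 = 13/5 ≈ 2.6000)
z(Z, k) = 13/5
p(H) = √(144 + H²)
-1101*z(-9, -12) - p(155) = -1101*13/5 - √(144 + 155²) = -14313/5 - √(144 + 24025) = -14313/5 - √24169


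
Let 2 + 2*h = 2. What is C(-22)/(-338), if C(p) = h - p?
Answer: -11/169 ≈ -0.065089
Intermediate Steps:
h = 0 (h = -1 + (1/2)*2 = -1 + 1 = 0)
C(p) = -p (C(p) = 0 - p = -p)
C(-22)/(-338) = -1*(-22)/(-338) = 22*(-1/338) = -11/169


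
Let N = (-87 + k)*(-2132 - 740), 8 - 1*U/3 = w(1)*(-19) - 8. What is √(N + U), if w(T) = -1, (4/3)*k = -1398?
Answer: √3261147 ≈ 1805.9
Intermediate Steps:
k = -2097/2 (k = (¾)*(-1398) = -2097/2 ≈ -1048.5)
U = -9 (U = 24 - 3*(-1*(-19) - 8) = 24 - 3*(19 - 8) = 24 - 3*11 = 24 - 33 = -9)
N = 3261156 (N = (-87 - 2097/2)*(-2132 - 740) = -2271/2*(-2872) = 3261156)
√(N + U) = √(3261156 - 9) = √3261147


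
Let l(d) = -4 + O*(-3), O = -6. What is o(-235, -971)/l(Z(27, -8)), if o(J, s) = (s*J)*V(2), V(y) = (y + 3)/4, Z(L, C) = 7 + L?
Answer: 1140925/56 ≈ 20374.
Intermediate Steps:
V(y) = ¾ + y/4 (V(y) = (3 + y)*(¼) = ¾ + y/4)
l(d) = 14 (l(d) = -4 - 6*(-3) = -4 + 18 = 14)
o(J, s) = 5*J*s/4 (o(J, s) = (s*J)*(¾ + (¼)*2) = (J*s)*(¾ + ½) = (J*s)*(5/4) = 5*J*s/4)
o(-235, -971)/l(Z(27, -8)) = ((5/4)*(-235)*(-971))/14 = (1140925/4)*(1/14) = 1140925/56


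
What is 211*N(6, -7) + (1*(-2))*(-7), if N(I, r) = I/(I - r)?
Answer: 1448/13 ≈ 111.38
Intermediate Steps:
211*N(6, -7) + (1*(-2))*(-7) = 211*(6/(6 - 1*(-7))) + (1*(-2))*(-7) = 211*(6/(6 + 7)) - 2*(-7) = 211*(6/13) + 14 = 1266/13 + 14 = 1448/13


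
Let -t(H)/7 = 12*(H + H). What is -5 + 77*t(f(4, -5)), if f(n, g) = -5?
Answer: 64675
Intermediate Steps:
t(H) = -168*H (t(H) = -84*(H + H) = -84*2*H = -168*H)
-5 + 77*t(f(4, -5)) = -5 + 77*(-168*(-5)) = -5 + 77*840 = -5 + 64680 = 64675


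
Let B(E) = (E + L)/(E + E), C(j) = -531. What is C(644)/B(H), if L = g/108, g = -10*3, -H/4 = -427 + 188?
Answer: -18274896/17203 ≈ -1062.3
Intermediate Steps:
H = 956 (H = -4*(-427 + 188) = -4*(-239) = 956)
g = -30
L = -5/18 (L = -30/108 = -30*1/108 = -5/18 ≈ -0.27778)
B(E) = (-5/18 + E)/(2*E) (B(E) = (E - 5/18)/(E + E) = (-5/18 + E)/((2*E)) = (-5/18 + E)*(1/(2*E)) = (-5/18 + E)/(2*E))
C(644)/B(H) = -531*34416/(-5 + 18*956) = -531*34416/(-5 + 17208) = -531/((1/36)*(1/956)*17203) = -531/17203/34416 = -531*34416/17203 = -18274896/17203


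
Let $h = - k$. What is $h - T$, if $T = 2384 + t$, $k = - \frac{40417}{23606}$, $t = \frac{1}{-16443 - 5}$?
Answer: $- \frac{462487212485}{194135744} \approx -2382.3$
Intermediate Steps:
$t = - \frac{1}{16448}$ ($t = \frac{1}{-16448} = - \frac{1}{16448} \approx -6.0798 \cdot 10^{-5}$)
$k = - \frac{40417}{23606}$ ($k = \left(-40417\right) \frac{1}{23606} = - \frac{40417}{23606} \approx -1.7121$)
$h = \frac{40417}{23606}$ ($h = \left(-1\right) \left(- \frac{40417}{23606}\right) = \frac{40417}{23606} \approx 1.7121$)
$T = \frac{39212031}{16448}$ ($T = 2384 - \frac{1}{16448} = \frac{39212031}{16448} \approx 2384.0$)
$h - T = \frac{40417}{23606} - \frac{39212031}{16448} = - \frac{462487212485}{194135744}$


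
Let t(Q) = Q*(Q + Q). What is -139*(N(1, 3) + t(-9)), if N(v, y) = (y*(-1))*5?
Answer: -20433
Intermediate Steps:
t(Q) = 2*Q² (t(Q) = Q*(2*Q) = 2*Q²)
N(v, y) = -5*y (N(v, y) = -y*5 = -5*y)
-139*(N(1, 3) + t(-9)) = -139*(-5*3 + 2*(-9)²) = -139*(-15 + 2*81) = -139*(-15 + 162) = -139*147 = -20433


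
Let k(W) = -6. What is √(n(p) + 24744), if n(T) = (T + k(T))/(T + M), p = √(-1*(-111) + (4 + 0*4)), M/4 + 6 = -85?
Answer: √(9006822 - 24745*√115)/√(364 - √115) ≈ 157.30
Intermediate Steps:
M = -364 (M = -24 + 4*(-85) = -24 - 340 = -364)
p = √115 (p = √(111 + (4 + 0)) = √(111 + 4) = √115 ≈ 10.724)
n(T) = (-6 + T)/(-364 + T) (n(T) = (T - 6)/(T - 364) = (-6 + T)/(-364 + T))
√(n(p) + 24744) = √((-6 + √115)/(-364 + √115) + 24744) = √(24744 + (-6 + √115)/(-364 + √115))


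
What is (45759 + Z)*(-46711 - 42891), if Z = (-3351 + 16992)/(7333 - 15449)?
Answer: -16637586220803/4058 ≈ -4.0999e+9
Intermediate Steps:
Z = -13641/8116 (Z = 13641/(-8116) = 13641*(-1/8116) = -13641/8116 ≈ -1.6808)
(45759 + Z)*(-46711 - 42891) = (45759 - 13641/8116)*(-46711 - 42891) = (371366403/8116)*(-89602) = -16637586220803/4058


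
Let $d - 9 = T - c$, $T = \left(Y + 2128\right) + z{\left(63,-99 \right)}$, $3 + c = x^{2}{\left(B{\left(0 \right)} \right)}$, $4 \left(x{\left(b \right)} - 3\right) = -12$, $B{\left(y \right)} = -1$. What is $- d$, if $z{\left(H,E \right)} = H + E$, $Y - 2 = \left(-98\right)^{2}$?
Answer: $-11710$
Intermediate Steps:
$Y = 9606$ ($Y = 2 + \left(-98\right)^{2} = 2 + 9604 = 9606$)
$x{\left(b \right)} = 0$ ($x{\left(b \right)} = 3 + \frac{1}{4} \left(-12\right) = 3 - 3 = 0$)
$z{\left(H,E \right)} = E + H$
$c = -3$ ($c = -3 + 0^{2} = -3 + 0 = -3$)
$T = 11698$ ($T = \left(9606 + 2128\right) + \left(-99 + 63\right) = 11734 - 36 = 11698$)
$d = 11710$ ($d = 9 + \left(11698 - -3\right) = 9 + \left(11698 + 3\right) = 9 + 11701 = 11710$)
$- d = \left(-1\right) 11710 = -11710$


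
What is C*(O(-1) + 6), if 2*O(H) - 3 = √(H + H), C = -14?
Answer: -105 - 7*I*√2 ≈ -105.0 - 9.8995*I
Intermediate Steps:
O(H) = 3/2 + √2*√H/2 (O(H) = 3/2 + √(H + H)/2 = 3/2 + √(2*H)/2 = 3/2 + (√2*√H)/2 = 3/2 + √2*√H/2)
C*(O(-1) + 6) = -14*((3/2 + √2*√(-1)/2) + 6) = -14*((3/2 + √2*I/2) + 6) = -14*((3/2 + I*√2/2) + 6) = -14*(15/2 + I*√2/2) = -105 - 7*I*√2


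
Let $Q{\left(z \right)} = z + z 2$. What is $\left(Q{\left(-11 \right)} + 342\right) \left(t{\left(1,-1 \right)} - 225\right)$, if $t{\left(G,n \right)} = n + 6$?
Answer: $-67980$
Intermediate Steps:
$Q{\left(z \right)} = 3 z$ ($Q{\left(z \right)} = z + 2 z = 3 z$)
$t{\left(G,n \right)} = 6 + n$
$\left(Q{\left(-11 \right)} + 342\right) \left(t{\left(1,-1 \right)} - 225\right) = \left(3 \left(-11\right) + 342\right) \left(\left(6 - 1\right) - 225\right) = \left(-33 + 342\right) \left(5 - 225\right) = 309 \left(-220\right) = -67980$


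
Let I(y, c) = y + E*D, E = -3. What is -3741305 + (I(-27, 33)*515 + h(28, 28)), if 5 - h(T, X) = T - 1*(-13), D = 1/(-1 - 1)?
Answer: -7508947/2 ≈ -3.7545e+6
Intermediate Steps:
D = -½ (D = 1/(-2) = -½ ≈ -0.50000)
h(T, X) = -8 - T (h(T, X) = 5 - (T - 1*(-13)) = 5 - (T + 13) = 5 - (13 + T) = 5 + (-13 - T) = -8 - T)
I(y, c) = 3/2 + y (I(y, c) = y - 3*(-½) = y + 3/2 = 3/2 + y)
-3741305 + (I(-27, 33)*515 + h(28, 28)) = -3741305 + ((3/2 - 27)*515 + (-8 - 1*28)) = -3741305 + (-51/2*515 + (-8 - 28)) = -3741305 + (-26265/2 - 36) = -3741305 - 26337/2 = -7508947/2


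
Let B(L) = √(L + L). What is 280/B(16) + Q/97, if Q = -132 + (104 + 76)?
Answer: 48/97 + 35*√2 ≈ 49.992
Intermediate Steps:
B(L) = √2*√L (B(L) = √(2*L) = √2*√L)
Q = 48 (Q = -132 + 180 = 48)
280/B(16) + Q/97 = 280/((√2*√16)) + 48/97 = 280/((√2*4)) + 48*(1/97) = 280/((4*√2)) + 48/97 = 280*(√2/8) + 48/97 = 35*√2 + 48/97 = 48/97 + 35*√2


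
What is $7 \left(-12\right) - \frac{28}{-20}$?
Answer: $- \frac{413}{5} \approx -82.6$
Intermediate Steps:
$7 \left(-12\right) - \frac{28}{-20} = -84 - - \frac{7}{5} = -84 + \frac{7}{5} = - \frac{413}{5}$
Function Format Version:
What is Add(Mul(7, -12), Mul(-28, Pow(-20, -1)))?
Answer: Rational(-413, 5) ≈ -82.600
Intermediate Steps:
Add(Mul(7, -12), Mul(-28, Pow(-20, -1))) = Add(-84, Mul(-28, Rational(-1, 20))) = Add(-84, Rational(7, 5)) = Rational(-413, 5)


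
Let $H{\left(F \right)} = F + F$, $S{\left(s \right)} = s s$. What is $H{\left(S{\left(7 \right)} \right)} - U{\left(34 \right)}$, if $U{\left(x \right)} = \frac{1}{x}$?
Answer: $\frac{3331}{34} \approx 97.971$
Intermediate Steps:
$S{\left(s \right)} = s^{2}$
$H{\left(F \right)} = 2 F$
$H{\left(S{\left(7 \right)} \right)} - U{\left(34 \right)} = 2 \cdot 7^{2} - \frac{1}{34} = 2 \cdot 49 - \frac{1}{34} = 98 - \frac{1}{34} = \frac{3331}{34}$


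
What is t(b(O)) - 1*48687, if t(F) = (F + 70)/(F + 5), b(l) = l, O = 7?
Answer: -584167/12 ≈ -48681.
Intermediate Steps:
t(F) = (70 + F)/(5 + F)
t(b(O)) - 1*48687 = (70 + 7)/(5 + 7) - 1*48687 = 77/12 - 48687 = -584167/12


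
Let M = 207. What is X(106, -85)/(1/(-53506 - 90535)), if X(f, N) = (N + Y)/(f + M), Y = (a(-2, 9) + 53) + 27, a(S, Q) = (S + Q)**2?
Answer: -6337804/313 ≈ -20249.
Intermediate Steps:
a(S, Q) = (Q + S)**2
Y = 129 (Y = ((9 - 2)**2 + 53) + 27 = (7**2 + 53) + 27 = (49 + 53) + 27 = 102 + 27 = 129)
X(f, N) = (129 + N)/(207 + f) (X(f, N) = (N + 129)/(f + 207) = (129 + N)/(207 + f))
X(106, -85)/(1/(-53506 - 90535)) = ((129 - 85)/(207 + 106))/(1/(-53506 - 90535)) = (44/313)/(1/(-144041)) = ((1/313)*44)/(-1/144041) = (44/313)*(-144041) = -6337804/313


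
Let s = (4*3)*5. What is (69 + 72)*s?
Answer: 8460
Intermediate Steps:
s = 60 (s = 12*5 = 60)
(69 + 72)*s = (69 + 72)*60 = 141*60 = 8460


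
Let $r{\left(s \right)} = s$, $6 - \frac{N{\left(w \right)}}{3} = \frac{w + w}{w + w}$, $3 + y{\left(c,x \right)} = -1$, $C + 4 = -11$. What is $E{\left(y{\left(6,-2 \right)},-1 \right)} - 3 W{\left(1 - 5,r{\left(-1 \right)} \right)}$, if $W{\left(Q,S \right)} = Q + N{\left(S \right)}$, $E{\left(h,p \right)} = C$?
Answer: $-48$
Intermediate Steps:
$C = -15$ ($C = -4 - 11 = -15$)
$y{\left(c,x \right)} = -4$ ($y{\left(c,x \right)} = -3 - 1 = -4$)
$E{\left(h,p \right)} = -15$
$N{\left(w \right)} = 15$ ($N{\left(w \right)} = 18 - 3 \frac{w + w}{w + w} = 18 - 3 \frac{2 w}{2 w} = 18 - 3 \cdot 2 w \frac{1}{2 w} = 18 - 3 = 15$)
$W{\left(Q,S \right)} = 15 + Q$ ($W{\left(Q,S \right)} = Q + 15 = 15 + Q$)
$E{\left(y{\left(6,-2 \right)},-1 \right)} - 3 W{\left(1 - 5,r{\left(-1 \right)} \right)} = -15 - 3 \left(15 + \left(1 - 5\right)\right) = -15 - 3 \left(15 - 4\right) = -15 - 33 = -48$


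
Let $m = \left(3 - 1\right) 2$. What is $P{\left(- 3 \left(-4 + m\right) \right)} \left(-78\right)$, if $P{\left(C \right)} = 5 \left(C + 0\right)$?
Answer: $0$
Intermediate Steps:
$m = 4$ ($m = 2 \cdot 2 = 4$)
$P{\left(C \right)} = 5 C$
$P{\left(- 3 \left(-4 + m\right) \right)} \left(-78\right) = 5 \left(- 3 \left(-4 + 4\right)\right) \left(-78\right) = 5 \left(\left(-3\right) 0\right) \left(-78\right) = 5 \cdot 0 \left(-78\right) = 0 \left(-78\right) = 0$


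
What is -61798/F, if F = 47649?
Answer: -61798/47649 ≈ -1.2969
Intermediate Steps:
-61798/F = -61798/47649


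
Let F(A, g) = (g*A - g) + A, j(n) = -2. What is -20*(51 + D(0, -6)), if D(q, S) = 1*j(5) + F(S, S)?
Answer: -1700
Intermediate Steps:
F(A, g) = A - g + A*g (F(A, g) = (A*g - g) + A = (-g + A*g) + A = A - g + A*g)
D(q, S) = -2 + S**2 (D(q, S) = 1*(-2) + (S - S + S*S) = -2 + (S - S + S**2) = -2 + S**2)
-20*(51 + D(0, -6)) = -20*(51 + (-2 + (-6)**2)) = -20*(51 + (-2 + 36)) = -20*(51 + 34) = -20*85 = -1700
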